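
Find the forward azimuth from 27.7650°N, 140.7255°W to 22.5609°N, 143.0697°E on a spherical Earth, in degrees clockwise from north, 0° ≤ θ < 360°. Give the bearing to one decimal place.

Δλ = 143.0697 − -140.7255 = 283.7952°; wrapped into (−180°, 180°]: -76.2048°.
θ = atan2( sin Δλ · cos φ₂ , cos φ₁ · sin φ₂ − sin φ₁ · cos φ₂ · cos Δλ )
  = atan2(-0.89683, 0.23691) = -75.203° → normalised to [0°, 360°): 284.797°.

284.8°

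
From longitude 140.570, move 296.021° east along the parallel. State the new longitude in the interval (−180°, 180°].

+76.591°

Start at +140.570°; shift +296.021° → +436.591°.
+436.591° lies outside (−180°, 180°]; subtract 360° → +76.591°.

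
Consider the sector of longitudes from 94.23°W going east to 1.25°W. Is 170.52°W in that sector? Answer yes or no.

Band width going east from -94.23° to -1.25°: ((-1.25 − -94.23) mod 360) = 92.98°.
Offset of -170.52° east of the west edge: ((-170.52 − -94.23) mod 360) = 283.71°.
283.71° > 92.98° ⇒ outside.

No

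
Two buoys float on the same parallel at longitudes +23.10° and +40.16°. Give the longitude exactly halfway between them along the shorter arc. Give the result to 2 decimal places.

+31.63°

Signed shortest Δλ from +23.10° to +40.16° is +17.06°.
Midpoint longitude = +23.10° + (+17.06°)/2 = +23.10° + 8.53° = +31.63°.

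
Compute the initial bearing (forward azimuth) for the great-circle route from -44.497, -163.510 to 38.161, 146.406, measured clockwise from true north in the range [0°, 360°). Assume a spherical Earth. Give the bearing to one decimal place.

Δλ = 146.406 − -163.510 = 309.916°; wrapped into (−180°, 180°]: -50.084°.
θ = atan2( sin Δλ · cos φ₂ , cos φ₁ · sin φ₂ − sin φ₁ · cos φ₂ · cos Δλ )
  = atan2(-0.60306, 0.79433) = -37.206° → normalised to [0°, 360°): 322.794°.

322.8°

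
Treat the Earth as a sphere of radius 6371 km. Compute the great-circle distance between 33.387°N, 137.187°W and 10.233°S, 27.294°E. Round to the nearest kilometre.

Δλ = 27.294 − -137.187 = 164.481°.
Δφ = -10.233 − 33.387 = -43.620°.
a = sin²(Δφ/2) + cos φ₁ · cos φ₂ · sin²(Δλ/2) = 0.944747.
c = 2·atan2(√a, √(1−a)) = 2.66703 rad → d = 6371·c ≈ 16991.67 km.

16992 km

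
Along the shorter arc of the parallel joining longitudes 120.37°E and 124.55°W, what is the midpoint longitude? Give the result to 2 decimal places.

Signed shortest Δλ from +120.37° to -124.55° is +115.08°.
Midpoint longitude = +120.37° + (+115.08°)/2 = +120.37° + 57.54° = +177.91°.
(The naïve average (+120.37 + -124.55)/2 = -2.09° is on the wrong side of the globe.)

177.91°E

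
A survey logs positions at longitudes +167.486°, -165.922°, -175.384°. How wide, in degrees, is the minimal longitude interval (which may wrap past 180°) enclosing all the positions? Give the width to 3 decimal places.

26.592°

Sort the longitudes: -175.384°, -165.922°, +167.486°.
Eastward gaps between consecutive values (wrapping around): 9.462°, 333.408°, 17.130°.
Largest gap = 333.408° ⇒ minimal covering band is its complement: 360° − 333.408° = 26.592°.
Band runs from +167.486° eastward to -165.922°, crossing the antimeridian.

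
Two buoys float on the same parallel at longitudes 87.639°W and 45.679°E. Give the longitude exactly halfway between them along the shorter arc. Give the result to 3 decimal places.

Signed shortest Δλ from -87.639° to +45.679° is +133.318°.
Midpoint longitude = -87.639° + (+133.318°)/2 = -87.639° + 66.659° = -20.980°.

20.980°W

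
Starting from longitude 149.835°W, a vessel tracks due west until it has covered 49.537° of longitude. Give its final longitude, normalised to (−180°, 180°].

160.628°E

Start at -149.835°; shift −49.537° → -199.372°.
-199.372° lies outside (−180°, 180°]; add 360° → +160.628°.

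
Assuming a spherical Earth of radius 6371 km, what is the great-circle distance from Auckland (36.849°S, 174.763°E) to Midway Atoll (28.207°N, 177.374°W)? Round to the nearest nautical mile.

3931 nmi

Δλ = -177.374 − 174.763 = -352.137°; wrapped into (−180°, 180°]: 7.863°.
Δφ = 28.207 − -36.849 = 65.056°.
a = sin²(Δφ/2) + cos φ₁ · cos φ₂ · sin²(Δλ/2) = 0.292449.
c = 2·atan2(√a, √(1−a)) = 1.14274 rad → d = 6371·c ≈ 7280.41 km ≈ 3931.10 nmi.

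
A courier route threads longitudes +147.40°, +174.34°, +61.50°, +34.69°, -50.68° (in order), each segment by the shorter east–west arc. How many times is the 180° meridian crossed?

Leg 1: +147.40° → +174.34°, shortest Δλ = 26.94° (east) — does not cross 180°.
Leg 2: +174.34° → +61.50°, shortest Δλ = -112.84° (west) — does not cross 180°.
Leg 3: +61.50° → +34.69°, shortest Δλ = -26.81° (west) — does not cross 180°.
Leg 4: +34.69° → -50.68°, shortest Δλ = -85.37° (west) — does not cross 180°.
Total crossings: 0.

0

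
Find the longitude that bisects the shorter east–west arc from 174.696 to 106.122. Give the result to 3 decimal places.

Signed shortest Δλ from +174.696° to +106.122° is -68.574°.
Midpoint longitude = +174.696° + (-68.574°)/2 = +174.696° − 34.287° = +140.409°.

+140.409°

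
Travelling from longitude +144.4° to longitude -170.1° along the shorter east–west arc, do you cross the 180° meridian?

Yes

Naïve |-170.1 − 144.4| = 314.5° > 180°, so the shorter arc goes the other way round — across 180°.
Signed shortest Δλ = ((-170.1 − 144.4 + 180) mod 360) − 180 = 45.5°.
Going east by 45.5° from +144.4° passes through 180° before reaching -170.1°.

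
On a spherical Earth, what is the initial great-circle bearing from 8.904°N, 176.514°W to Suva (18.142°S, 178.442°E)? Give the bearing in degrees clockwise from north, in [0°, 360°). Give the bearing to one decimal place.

Δλ = 178.442 − -176.514 = 354.956°; wrapped into (−180°, 180°]: -5.044°.
θ = atan2( sin Δλ · cos φ₂ , cos φ₁ · sin φ₂ − sin φ₁ · cos φ₂ · cos Δλ )
  = atan2(-0.08355, -0.45414) = -169.576° → normalised to [0°, 360°): 190.424°.

190.4°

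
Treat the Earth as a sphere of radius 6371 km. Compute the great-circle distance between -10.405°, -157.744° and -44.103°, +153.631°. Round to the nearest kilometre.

5967 km

Δλ = 153.631 − -157.744 = 311.375°; wrapped into (−180°, 180°]: -48.625°.
Δφ = -44.103 − -10.405 = -33.698°.
a = sin²(Δφ/2) + cos φ₁ · cos φ₂ · sin²(Δλ/2) = 0.203733.
c = 2·atan2(√a, √(1−a)) = 0.93660 rad → d = 6371·c ≈ 5967.06 km.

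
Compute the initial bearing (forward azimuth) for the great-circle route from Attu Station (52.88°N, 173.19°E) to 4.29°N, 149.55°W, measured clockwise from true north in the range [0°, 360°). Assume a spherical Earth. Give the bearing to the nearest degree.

Δλ = -149.55 − 173.19 = -322.74°; wrapped into (−180°, 180°]: 37.26°.
θ = atan2( sin Δλ · cos φ₂ , cos φ₁ · sin φ₂ − sin φ₁ · cos φ₂ · cos Δλ )
  = atan2(0.60374, -0.58770) = 134.229° → normalised to [0°, 360°): 134.229°.

134°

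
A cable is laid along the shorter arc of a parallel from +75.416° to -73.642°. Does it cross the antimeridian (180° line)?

No

Signed shortest Δλ = ((-73.642 − 75.416 + 180) mod 360) − 180 = -149.058°.
Going west by 149.058° from +75.416° reaches -73.642° without touching 180°.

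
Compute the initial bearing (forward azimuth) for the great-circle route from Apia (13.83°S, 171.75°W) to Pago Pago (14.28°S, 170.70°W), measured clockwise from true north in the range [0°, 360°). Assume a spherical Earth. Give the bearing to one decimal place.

Δλ = -170.70 − -171.75 = 1.05°.
θ = atan2( sin Δλ · cos φ₂ , cos φ₁ · sin φ₂ − sin φ₁ · cos φ₂ · cos Δλ )
  = atan2(0.01776, -0.00789) = 113.963° → normalised to [0°, 360°): 113.963°.

114.0°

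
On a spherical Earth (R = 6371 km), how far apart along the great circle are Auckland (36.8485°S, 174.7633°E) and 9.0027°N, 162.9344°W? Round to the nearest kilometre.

5604 km

Δλ = -162.9344 − 174.7633 = -337.6977°; wrapped into (−180°, 180°]: 22.3023°.
Δφ = 9.0027 − -36.8485 = 45.8512°.
a = sin²(Δφ/2) + cos φ₁ · cos φ₂ · sin²(Δλ/2) = 0.181300.
c = 2·atan2(√a, √(1−a)) = 0.87968 rad → d = 6371·c ≈ 5604.42 km.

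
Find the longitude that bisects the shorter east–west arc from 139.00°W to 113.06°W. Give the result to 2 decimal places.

Signed shortest Δλ from -139.00° to -113.06° is +25.94°.
Midpoint longitude = -139.00° + (+25.94°)/2 = -139.00° + 12.97° = -126.03°.

126.03°W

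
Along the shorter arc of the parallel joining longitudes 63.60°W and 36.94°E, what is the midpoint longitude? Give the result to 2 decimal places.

13.33°W

Signed shortest Δλ from -63.60° to +36.94° is +100.54°.
Midpoint longitude = -63.60° + (+100.54°)/2 = -63.60° + 50.27° = -13.33°.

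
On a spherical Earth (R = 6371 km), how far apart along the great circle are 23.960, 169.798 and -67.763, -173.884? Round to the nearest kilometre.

Δλ = -173.884 − 169.798 = -343.682°; wrapped into (−180°, 180°]: 16.318°.
Δφ = -67.763 − 23.960 = -91.723°.
a = sin²(Δφ/2) + cos φ₁ · cos φ₂ · sin²(Δλ/2) = 0.521999.
c = 2·atan2(√a, √(1−a)) = 1.61481 rad → d = 6371·c ≈ 10287.95 km.

10288 km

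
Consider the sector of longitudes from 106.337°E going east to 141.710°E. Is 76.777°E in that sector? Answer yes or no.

No

Band width going east from +106.337° to +141.710°: ((141.710 − 106.337) mod 360) = 35.373°.
Offset of +76.777° east of the west edge: ((76.777 − 106.337) mod 360) = 330.440°.
330.440° > 35.373° ⇒ outside.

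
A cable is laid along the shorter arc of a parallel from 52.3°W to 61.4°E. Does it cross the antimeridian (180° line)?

No

Signed shortest Δλ = ((61.4 − -52.3 + 180) mod 360) − 180 = 113.7°.
Going east by 113.7° from -52.3° reaches +61.4° without touching 180°.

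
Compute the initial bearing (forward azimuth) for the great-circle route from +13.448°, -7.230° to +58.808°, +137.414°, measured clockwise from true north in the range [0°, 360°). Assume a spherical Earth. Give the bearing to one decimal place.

17.9°

Δλ = 137.414 − -7.230 = 144.644°.
θ = atan2( sin Δλ · cos φ₂ , cos φ₁ · sin φ₂ − sin φ₁ · cos φ₂ · cos Δλ )
  = atan2(0.29969, 0.93021) = 17.858° → normalised to [0°, 360°): 17.858°.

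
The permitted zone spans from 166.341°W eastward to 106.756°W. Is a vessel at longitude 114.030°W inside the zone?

Band width going east from -166.341° to -106.756°: ((-106.756 − -166.341) mod 360) = 59.585°.
Offset of -114.030° east of the west edge: ((-114.030 − -166.341) mod 360) = 52.311°.
52.311° ≤ 59.585° ⇒ inside.

Yes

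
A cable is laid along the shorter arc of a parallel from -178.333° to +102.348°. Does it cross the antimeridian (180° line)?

Yes

Naïve |102.348 − -178.333| = 280.681° > 180°, so the shorter arc goes the other way round — across 180°.
Signed shortest Δλ = ((102.348 − -178.333 + 180) mod 360) − 180 = -79.319°.
Going west by 79.319° from -178.333° passes through 180° before reaching +102.348°.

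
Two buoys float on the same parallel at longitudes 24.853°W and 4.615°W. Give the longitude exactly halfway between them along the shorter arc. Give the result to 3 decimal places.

Signed shortest Δλ from -24.853° to -4.615° is +20.238°.
Midpoint longitude = -24.853° + (+20.238°)/2 = -24.853° + 10.119° = -14.734°.

14.734°W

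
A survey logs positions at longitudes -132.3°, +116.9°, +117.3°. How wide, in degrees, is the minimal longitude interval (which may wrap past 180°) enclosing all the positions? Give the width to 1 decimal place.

Sort the longitudes: -132.3°, +116.9°, +117.3°.
Eastward gaps between consecutive values (wrapping around): 249.2°, 0.4°, 110.4°.
Largest gap = 249.2° ⇒ minimal covering band is its complement: 360° − 249.2° = 110.8°.
Band runs from +116.9° eastward to -132.3°, crossing the antimeridian.

110.8°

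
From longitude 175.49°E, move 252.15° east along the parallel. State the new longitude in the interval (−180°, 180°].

Start at +175.49°; shift +252.15° → +427.64°.
+427.64° lies outside (−180°, 180°]; subtract 360° → +67.64°.

67.64°E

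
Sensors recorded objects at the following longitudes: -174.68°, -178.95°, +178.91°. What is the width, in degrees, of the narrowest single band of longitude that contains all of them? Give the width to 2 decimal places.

Sort the longitudes: -178.95°, -174.68°, +178.91°.
Eastward gaps between consecutive values (wrapping around): 4.27°, 353.59°, 2.14°.
Largest gap = 353.59° ⇒ minimal covering band is its complement: 360° − 353.59° = 6.41°.
Band runs from +178.91° eastward to -174.68°, crossing the antimeridian.

6.41°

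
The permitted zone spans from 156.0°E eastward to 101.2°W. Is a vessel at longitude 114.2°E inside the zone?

Band width going east from +156.0° to -101.2°: ((-101.2 − 156.0) mod 360) = 102.8°.
Offset of +114.2° east of the west edge: ((114.2 − 156.0) mod 360) = 318.2°.
318.2° > 102.8° ⇒ outside.

No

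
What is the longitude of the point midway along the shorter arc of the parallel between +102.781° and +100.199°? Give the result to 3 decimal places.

+101.490°

Signed shortest Δλ from +102.781° to +100.199° is -2.582°.
Midpoint longitude = +102.781° + (-2.582°)/2 = +102.781° − 1.291° = +101.490°.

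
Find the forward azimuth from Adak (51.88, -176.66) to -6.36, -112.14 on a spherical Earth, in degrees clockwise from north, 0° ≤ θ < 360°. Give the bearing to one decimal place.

Δλ = -112.14 − -176.66 = 64.52°.
θ = atan2( sin Δλ · cos φ₂ , cos φ₁ · sin φ₂ − sin φ₁ · cos φ₂ · cos Δλ )
  = atan2(0.89718, -0.40474) = 114.281° → normalised to [0°, 360°): 114.281°.

114.3°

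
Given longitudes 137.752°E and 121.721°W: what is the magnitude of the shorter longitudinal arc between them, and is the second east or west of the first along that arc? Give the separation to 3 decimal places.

100.527° east

Raw difference: -121.721 − 137.752 = -259.473°.
Normalise into (−180°, 180°]: -259.473° + 360° = 100.527°.
Positive ⇒ the second point lies to the east; separation 100.527°.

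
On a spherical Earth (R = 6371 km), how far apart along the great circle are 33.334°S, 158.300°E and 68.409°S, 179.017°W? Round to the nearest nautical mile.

2244 nmi

Δλ = -179.017 − 158.300 = -337.317°; wrapped into (−180°, 180°]: 22.683°.
Δφ = -68.409 − -33.334 = -35.075°.
a = sin²(Δφ/2) + cos φ₁ · cos φ₂ · sin²(Δλ/2) = 0.102690.
c = 2·atan2(√a, √(1−a)) = 0.65241 rad → d = 6371·c ≈ 4156.53 km ≈ 2244.34 nmi.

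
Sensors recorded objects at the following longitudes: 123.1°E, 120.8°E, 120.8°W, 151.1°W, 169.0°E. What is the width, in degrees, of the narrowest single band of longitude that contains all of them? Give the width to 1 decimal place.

Sort the longitudes: -151.1°, -120.8°, +120.8°, +123.1°, +169.0°.
Eastward gaps between consecutive values (wrapping around): 30.3°, 241.6°, 2.3°, 45.9°, 39.9°.
Largest gap = 241.6° ⇒ minimal covering band is its complement: 360° − 241.6° = 118.4°.
Band runs from +120.8° eastward to -120.8°, crossing the antimeridian.

118.4°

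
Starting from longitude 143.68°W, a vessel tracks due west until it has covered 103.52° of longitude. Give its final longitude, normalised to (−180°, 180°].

112.80°E

Start at -143.68°; shift −103.52° → -247.20°.
-247.20° lies outside (−180°, 180°]; add 360° → +112.80°.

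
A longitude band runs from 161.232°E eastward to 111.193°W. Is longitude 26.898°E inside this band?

Band width going east from +161.232° to -111.193°: ((-111.193 − 161.232) mod 360) = 87.575°.
Offset of +26.898° east of the west edge: ((26.898 − 161.232) mod 360) = 225.666°.
225.666° > 87.575° ⇒ outside.

No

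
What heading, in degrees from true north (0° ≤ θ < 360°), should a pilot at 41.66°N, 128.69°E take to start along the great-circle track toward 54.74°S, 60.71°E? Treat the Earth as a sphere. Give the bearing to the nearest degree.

Δλ = 60.71 − 128.69 = -67.98°.
θ = atan2( sin Δλ · cos φ₂ , cos φ₁ · sin φ₂ − sin φ₁ · cos φ₂ · cos Δλ )
  = atan2(-0.53518, -0.75391) = -144.630° → normalised to [0°, 360°): 215.370°.

215°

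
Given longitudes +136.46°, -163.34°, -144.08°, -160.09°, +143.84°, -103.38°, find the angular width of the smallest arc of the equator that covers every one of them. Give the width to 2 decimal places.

120.16°

Sort the longitudes: -163.34°, -160.09°, -144.08°, -103.38°, +136.46°, +143.84°.
Eastward gaps between consecutive values (wrapping around): 3.25°, 16.01°, 40.70°, 239.84°, 7.38°, 52.82°.
Largest gap = 239.84° ⇒ minimal covering band is its complement: 360° − 239.84° = 120.16°.
Band runs from +136.46° eastward to -103.38°, crossing the antimeridian.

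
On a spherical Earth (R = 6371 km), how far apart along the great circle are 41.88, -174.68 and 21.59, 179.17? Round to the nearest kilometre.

2328 km

Δλ = 179.17 − -174.68 = 353.85°; wrapped into (−180°, 180°]: -6.15°.
Δφ = 21.59 − 41.88 = -20.29°.
a = sin²(Δφ/2) + cos φ₁ · cos φ₂ · sin²(Δλ/2) = 0.033017.
c = 2·atan2(√a, √(1−a)) = 0.36544 rad → d = 6371·c ≈ 2328.24 km.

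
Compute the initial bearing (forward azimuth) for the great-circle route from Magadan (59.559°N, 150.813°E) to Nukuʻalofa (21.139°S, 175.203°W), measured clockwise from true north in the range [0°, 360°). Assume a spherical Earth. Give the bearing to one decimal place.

148.5°

Δλ = -175.203 − 150.813 = -326.016°; wrapped into (−180°, 180°]: 33.984°.
θ = atan2( sin Δλ · cos φ₂ , cos φ₁ · sin φ₂ − sin φ₁ · cos φ₂ · cos Δλ )
  = atan2(0.52135, -0.84950) = 148.462° → normalised to [0°, 360°): 148.462°.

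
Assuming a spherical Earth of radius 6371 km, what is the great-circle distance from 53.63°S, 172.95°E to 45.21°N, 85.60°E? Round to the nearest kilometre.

Δλ = 85.60 − 172.95 = -87.35°.
Δφ = 45.21 − -53.63 = 98.84°.
a = sin²(Δφ/2) + cos φ₁ · cos φ₂ · sin²(Δλ/2) = 0.776066.
c = 2·atan2(√a, √(1−a)) = 2.15572 rad → d = 6371·c ≈ 13734.07 km.

13734 km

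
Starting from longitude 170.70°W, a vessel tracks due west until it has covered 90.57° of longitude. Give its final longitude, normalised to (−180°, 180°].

Start at -170.70°; shift −90.57° → -261.27°.
-261.27° lies outside (−180°, 180°]; add 360° → +98.73°.

98.73°E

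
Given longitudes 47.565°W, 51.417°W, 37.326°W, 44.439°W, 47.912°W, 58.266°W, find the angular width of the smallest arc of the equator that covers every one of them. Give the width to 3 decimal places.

Sort the longitudes: -58.266°, -51.417°, -47.912°, -47.565°, -44.439°, -37.326°.
Eastward gaps between consecutive values (wrapping around): 6.849°, 3.505°, 0.347°, 3.126°, 7.113°, 339.060°.
Largest gap = 339.060° ⇒ minimal covering band is its complement: 360° − 339.060° = 20.940°.
Band runs from -58.266° eastward to -37.326°.

20.940°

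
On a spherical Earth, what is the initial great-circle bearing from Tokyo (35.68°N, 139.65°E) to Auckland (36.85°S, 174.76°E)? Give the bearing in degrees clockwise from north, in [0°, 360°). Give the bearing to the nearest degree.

Δλ = 174.76 − 139.65 = 35.11°.
θ = atan2( sin Δλ · cos φ₂ , cos φ₁ · sin φ₂ − sin φ₁ · cos φ₂ · cos Δλ )
  = atan2(0.46024, -0.86895) = 152.092° → normalised to [0°, 360°): 152.092°.

152°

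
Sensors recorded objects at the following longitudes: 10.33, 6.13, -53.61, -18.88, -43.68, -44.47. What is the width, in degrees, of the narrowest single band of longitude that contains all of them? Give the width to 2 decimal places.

63.94°

Sort the longitudes: -53.61°, -44.47°, -43.68°, -18.88°, +6.13°, +10.33°.
Eastward gaps between consecutive values (wrapping around): 9.14°, 0.79°, 24.80°, 25.01°, 4.20°, 296.06°.
Largest gap = 296.06° ⇒ minimal covering band is its complement: 360° − 296.06° = 63.94°.
Band runs from -53.61° eastward to +10.33°.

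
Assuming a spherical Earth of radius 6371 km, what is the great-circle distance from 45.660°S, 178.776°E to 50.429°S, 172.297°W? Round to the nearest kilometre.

848 km

Δλ = -172.297 − 178.776 = -351.073°; wrapped into (−180°, 180°]: 8.927°.
Δφ = -50.429 − -45.660 = -4.769°.
a = sin²(Δφ/2) + cos φ₁ · cos φ₂ · sin²(Δλ/2) = 0.004428.
c = 2·atan2(√a, √(1−a)) = 0.13318 rad → d = 6371·c ≈ 848.48 km.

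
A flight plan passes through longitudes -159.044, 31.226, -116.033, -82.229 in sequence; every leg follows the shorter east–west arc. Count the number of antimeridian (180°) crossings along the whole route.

1

Leg 1: -159.044° → +31.226°, shortest Δλ = -169.73° (west) — crosses 180°.
Leg 2: +31.226° → -116.033°, shortest Δλ = -147.259° (west) — does not cross 180°.
Leg 3: -116.033° → -82.229°, shortest Δλ = 33.804° (east) — does not cross 180°.
Total crossings: 1.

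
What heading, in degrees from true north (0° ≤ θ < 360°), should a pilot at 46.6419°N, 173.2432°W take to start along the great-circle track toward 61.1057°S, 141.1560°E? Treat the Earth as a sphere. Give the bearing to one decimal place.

202.2°

Δλ = 141.1560 − -173.2432 = 314.3992°; wrapped into (−180°, 180°]: -45.6008°.
θ = atan2( sin Δλ · cos φ₂ , cos φ₁ · sin φ₂ − sin φ₁ · cos φ₂ · cos Δλ )
  = atan2(-0.34523, -0.84689) = -157.822° → normalised to [0°, 360°): 202.178°.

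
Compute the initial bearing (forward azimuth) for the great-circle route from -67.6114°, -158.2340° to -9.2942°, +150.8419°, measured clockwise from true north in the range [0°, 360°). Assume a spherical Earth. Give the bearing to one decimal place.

303.8°

Δλ = 150.8419 − -158.2340 = 309.0759°; wrapped into (−180°, 180°]: -50.9241°.
θ = atan2( sin Δλ · cos φ₂ , cos φ₁ · sin φ₂ − sin φ₁ · cos φ₂ · cos Δλ )
  = atan2(-0.76612, 0.51367) = -56.159° → normalised to [0°, 360°): 303.841°.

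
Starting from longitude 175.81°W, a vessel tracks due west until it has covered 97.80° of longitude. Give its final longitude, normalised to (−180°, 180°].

Start at -175.81°; shift −97.80° → -273.61°.
-273.61° lies outside (−180°, 180°]; add 360° → +86.39°.

86.39°E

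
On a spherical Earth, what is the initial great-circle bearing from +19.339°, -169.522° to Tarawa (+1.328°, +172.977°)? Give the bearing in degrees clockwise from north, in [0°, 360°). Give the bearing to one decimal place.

225.7°

Δλ = 172.977 − -169.522 = 342.499°; wrapped into (−180°, 180°]: -17.501°.
θ = atan2( sin Δλ · cos φ₂ , cos φ₁ · sin φ₂ − sin φ₁ · cos φ₂ · cos Δλ )
  = atan2(-0.30064, -0.29388) = -134.348° → normalised to [0°, 360°): 225.652°.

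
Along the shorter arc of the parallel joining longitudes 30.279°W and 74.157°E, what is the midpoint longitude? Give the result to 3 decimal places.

Signed shortest Δλ from -30.279° to +74.157° is +104.436°.
Midpoint longitude = -30.279° + (+104.436°)/2 = -30.279° + 52.218° = +21.939°.

21.939°E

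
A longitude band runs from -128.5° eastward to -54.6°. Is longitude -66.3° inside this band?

Yes

Band width going east from -128.5° to -54.6°: ((-54.6 − -128.5) mod 360) = 73.9°.
Offset of -66.3° east of the west edge: ((-66.3 − -128.5) mod 360) = 62.2°.
62.2° ≤ 73.9° ⇒ inside.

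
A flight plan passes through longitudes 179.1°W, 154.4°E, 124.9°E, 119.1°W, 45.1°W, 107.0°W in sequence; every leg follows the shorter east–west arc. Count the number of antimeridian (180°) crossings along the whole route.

Leg 1: -179.1° → +154.4°, shortest Δλ = -26.5° (west) — crosses 180°.
Leg 2: +154.4° → +124.9°, shortest Δλ = -29.5° (west) — does not cross 180°.
Leg 3: +124.9° → -119.1°, shortest Δλ = 116.0° (east) — crosses 180°.
Leg 4: -119.1° → -45.1°, shortest Δλ = 74.0° (east) — does not cross 180°.
Leg 5: -45.1° → -107.0°, shortest Δλ = -61.9° (west) — does not cross 180°.
Total crossings: 2.

2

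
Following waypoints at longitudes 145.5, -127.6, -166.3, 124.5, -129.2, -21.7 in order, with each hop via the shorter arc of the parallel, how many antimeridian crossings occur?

Leg 1: +145.5° → -127.6°, shortest Δλ = 86.9° (east) — crosses 180°.
Leg 2: -127.6° → -166.3°, shortest Δλ = -38.7° (west) — does not cross 180°.
Leg 3: -166.3° → +124.5°, shortest Δλ = -69.2° (west) — crosses 180°.
Leg 4: +124.5° → -129.2°, shortest Δλ = 106.3° (east) — crosses 180°.
Leg 5: -129.2° → -21.7°, shortest Δλ = 107.5° (east) — does not cross 180°.
Total crossings: 3.

3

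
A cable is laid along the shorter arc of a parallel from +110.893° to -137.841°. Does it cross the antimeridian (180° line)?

Yes

Naïve |-137.841 − 110.893| = 248.734° > 180°, so the shorter arc goes the other way round — across 180°.
Signed shortest Δλ = ((-137.841 − 110.893 + 180) mod 360) − 180 = 111.266°.
Going east by 111.266° from +110.893° passes through 180° before reaching -137.841°.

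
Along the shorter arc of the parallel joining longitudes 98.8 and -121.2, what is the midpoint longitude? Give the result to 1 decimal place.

Signed shortest Δλ from +98.8° to -121.2° is +140.0°.
Midpoint longitude = +98.8° + (+140.0°)/2 = +98.8° + 70.0° = +168.8°.
(The naïve average (+98.8 + -121.2)/2 = -11.2° is on the wrong side of the globe.)

+168.8°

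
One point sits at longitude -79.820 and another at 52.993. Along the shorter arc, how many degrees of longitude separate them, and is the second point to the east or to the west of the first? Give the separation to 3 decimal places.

132.813° east

Raw difference: 52.993 − -79.820 = 132.813°.
Normalise into (−180°, 180°]: 132.813° stays 132.813°.
Positive ⇒ the second point lies to the east; separation 132.813°.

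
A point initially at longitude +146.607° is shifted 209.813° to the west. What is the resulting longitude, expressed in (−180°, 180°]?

Start at +146.607°; shift −209.813° → -63.206°.
-63.206° already lies in (−180°, 180°].

-63.206°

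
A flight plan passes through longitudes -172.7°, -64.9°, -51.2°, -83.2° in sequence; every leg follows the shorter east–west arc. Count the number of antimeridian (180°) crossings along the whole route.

Leg 1: -172.7° → -64.9°, shortest Δλ = 107.8° (east) — does not cross 180°.
Leg 2: -64.9° → -51.2°, shortest Δλ = 13.7° (east) — does not cross 180°.
Leg 3: -51.2° → -83.2°, shortest Δλ = -32.0° (west) — does not cross 180°.
Total crossings: 0.

0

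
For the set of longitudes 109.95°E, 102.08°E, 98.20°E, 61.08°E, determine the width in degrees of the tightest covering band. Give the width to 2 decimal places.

48.87°

Sort the longitudes: +61.08°, +98.20°, +102.08°, +109.95°.
Eastward gaps between consecutive values (wrapping around): 37.12°, 3.88°, 7.87°, 311.13°.
Largest gap = 311.13° ⇒ minimal covering band is its complement: 360° − 311.13° = 48.87°.
Band runs from +61.08° eastward to +109.95°.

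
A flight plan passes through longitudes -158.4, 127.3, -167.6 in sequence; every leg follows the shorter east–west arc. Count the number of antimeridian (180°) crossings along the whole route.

Leg 1: -158.4° → +127.3°, shortest Δλ = -74.3° (west) — crosses 180°.
Leg 2: +127.3° → -167.6°, shortest Δλ = 65.1° (east) — crosses 180°.
Total crossings: 2.

2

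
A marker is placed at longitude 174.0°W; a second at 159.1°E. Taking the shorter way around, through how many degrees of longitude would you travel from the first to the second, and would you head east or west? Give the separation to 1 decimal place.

26.9° west

Raw difference: 159.1 − -174.0 = 333.1°.
Normalise into (−180°, 180°]: 333.1° − 360° = -26.9°.
Negative ⇒ the second point lies to the west; separation 26.9°.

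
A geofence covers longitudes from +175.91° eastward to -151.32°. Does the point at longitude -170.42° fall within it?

Band width going east from +175.91° to -151.32°: ((-151.32 − 175.91) mod 360) = 32.77°.
Offset of -170.42° east of the west edge: ((-170.42 − 175.91) mod 360) = 13.67°.
13.67° ≤ 32.77° ⇒ inside.

Yes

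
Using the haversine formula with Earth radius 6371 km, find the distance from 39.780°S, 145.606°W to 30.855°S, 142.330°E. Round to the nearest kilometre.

6439 km

Δλ = 142.330 − -145.606 = 287.936°; wrapped into (−180°, 180°]: -72.064°.
Δφ = -30.855 − -39.780 = 8.925°.
a = sin²(Δφ/2) + cos φ₁ · cos φ₂ · sin²(Δλ/2) = 0.234338.
c = 2·atan2(√a, √(1−a)) = 1.01063 rad → d = 6371·c ≈ 6438.75 km.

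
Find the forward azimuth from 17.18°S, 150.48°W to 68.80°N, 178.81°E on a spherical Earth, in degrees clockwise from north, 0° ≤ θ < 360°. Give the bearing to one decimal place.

349.4°

Δλ = 178.81 − -150.48 = 329.29°; wrapped into (−180°, 180°]: -30.71°.
θ = atan2( sin Δλ · cos φ₂ , cos φ₁ · sin φ₂ − sin φ₁ · cos φ₂ · cos Δλ )
  = atan2(-0.18468, 0.98256) = -10.645° → normalised to [0°, 360°): 349.355°.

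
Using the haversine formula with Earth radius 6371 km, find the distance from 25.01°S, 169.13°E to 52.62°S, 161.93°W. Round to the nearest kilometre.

Δλ = -161.93 − 169.13 = -331.06°; wrapped into (−180°, 180°]: 28.94°.
Δφ = -52.62 − -25.01 = -27.61°.
a = sin²(Δφ/2) + cos φ₁ · cos φ₂ · sin²(Δλ/2) = 0.091290.
c = 2·atan2(√a, √(1−a)) = 0.61388 rad → d = 6371·c ≈ 3911.01 km.

3911 km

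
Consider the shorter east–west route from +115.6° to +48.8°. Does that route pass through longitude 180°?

No

Signed shortest Δλ = ((48.8 − 115.6 + 180) mod 360) − 180 = -66.8°.
Going west by 66.8° from +115.6° reaches +48.8° without touching 180°.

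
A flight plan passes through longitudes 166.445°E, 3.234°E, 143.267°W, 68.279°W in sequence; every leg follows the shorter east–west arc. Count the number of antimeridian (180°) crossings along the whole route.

Leg 1: +166.445° → +3.234°, shortest Δλ = -163.211° (west) — does not cross 180°.
Leg 2: +3.234° → -143.267°, shortest Δλ = -146.501° (west) — does not cross 180°.
Leg 3: -143.267° → -68.279°, shortest Δλ = 74.988° (east) — does not cross 180°.
Total crossings: 0.

0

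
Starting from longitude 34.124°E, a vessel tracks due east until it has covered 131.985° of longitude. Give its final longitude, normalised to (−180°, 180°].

Start at +34.124°; shift +131.985° → +166.109°.
+166.109° already lies in (−180°, 180°].

166.109°E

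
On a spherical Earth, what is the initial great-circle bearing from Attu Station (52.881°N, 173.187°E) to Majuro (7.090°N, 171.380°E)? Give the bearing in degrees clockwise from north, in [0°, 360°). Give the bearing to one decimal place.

Δλ = 171.380 − 173.187 = -1.807°.
θ = atan2( sin Δλ · cos φ₂ , cos φ₁ · sin φ₂ − sin φ₁ · cos φ₂ · cos Δλ )
  = atan2(-0.03129, -0.71641) = -177.499° → normalised to [0°, 360°): 182.501°.

182.5°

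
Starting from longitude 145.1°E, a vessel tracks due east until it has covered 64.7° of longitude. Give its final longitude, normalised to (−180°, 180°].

150.2°W

Start at +145.1°; shift +64.7° → +209.8°.
+209.8° lies outside (−180°, 180°]; subtract 360° → -150.2°.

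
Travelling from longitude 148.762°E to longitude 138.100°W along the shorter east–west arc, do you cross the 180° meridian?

Naïve |-138.100 − 148.762| = 286.862° > 180°, so the shorter arc goes the other way round — across 180°.
Signed shortest Δλ = ((-138.100 − 148.762 + 180) mod 360) − 180 = 73.138°.
Going east by 73.138° from +148.762° passes through 180° before reaching -138.100°.

Yes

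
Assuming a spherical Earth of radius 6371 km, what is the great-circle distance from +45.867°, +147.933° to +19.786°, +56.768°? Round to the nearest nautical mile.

4607 nmi

Δλ = 56.768 − 147.933 = -91.165°.
Δφ = 19.786 − 45.867 = -26.081°.
a = sin²(Δφ/2) + cos φ₁ · cos φ₂ · sin²(Δλ/2) = 0.385183.
c = 2·atan2(√a, √(1−a)) = 1.33909 rad → d = 6371·c ≈ 8531.37 km ≈ 4606.57 nmi.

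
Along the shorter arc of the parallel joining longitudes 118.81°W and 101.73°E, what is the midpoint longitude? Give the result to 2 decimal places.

Signed shortest Δλ from -118.81° to +101.73° is -139.46°.
Midpoint longitude = -118.81° + (-139.46°)/2 = -118.81° − 69.73° = -188.54°.
Normalise into (−180°, 180°]: +171.46°.
(The naïve average (-118.81 + +101.73)/2 = -8.54° is on the wrong side of the globe.)

171.46°E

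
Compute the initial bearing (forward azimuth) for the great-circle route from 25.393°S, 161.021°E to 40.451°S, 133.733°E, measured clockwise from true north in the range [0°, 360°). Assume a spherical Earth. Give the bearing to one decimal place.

Δλ = 133.733 − 161.021 = -27.288°.
θ = atan2( sin Δλ · cos φ₂ , cos φ₁ · sin φ₂ − sin φ₁ · cos φ₂ · cos Δλ )
  = atan2(-0.34887, -0.29611) = -130.323° → normalised to [0°, 360°): 229.677°.

229.7°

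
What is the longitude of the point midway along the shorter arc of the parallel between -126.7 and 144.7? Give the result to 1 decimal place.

-171.0°

Signed shortest Δλ from -126.7° to +144.7° is -88.6°.
Midpoint longitude = -126.7° + (-88.6°)/2 = -126.7° − 44.3° = -171.0°.
(The naïve average (-126.7 + +144.7)/2 = 9.0° is on the wrong side of the globe.)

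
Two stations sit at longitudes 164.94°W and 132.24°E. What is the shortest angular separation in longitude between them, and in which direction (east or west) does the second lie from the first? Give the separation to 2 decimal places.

62.82° west

Raw difference: 132.24 − -164.94 = 297.18°.
Normalise into (−180°, 180°]: 297.18° − 360° = -62.82°.
Negative ⇒ the second point lies to the west; separation 62.82°.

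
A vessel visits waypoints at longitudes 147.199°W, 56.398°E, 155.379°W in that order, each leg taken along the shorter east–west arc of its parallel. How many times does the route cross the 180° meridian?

Leg 1: -147.199° → +56.398°, shortest Δλ = -156.403° (west) — crosses 180°.
Leg 2: +56.398° → -155.379°, shortest Δλ = 148.223° (east) — crosses 180°.
Total crossings: 2.

2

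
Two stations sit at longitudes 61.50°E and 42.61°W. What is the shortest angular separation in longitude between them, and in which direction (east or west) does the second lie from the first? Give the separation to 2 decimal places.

104.11° west

Raw difference: -42.61 − 61.50 = -104.11°.
Normalise into (−180°, 180°]: -104.11° stays -104.11°.
Negative ⇒ the second point lies to the west; separation 104.11°.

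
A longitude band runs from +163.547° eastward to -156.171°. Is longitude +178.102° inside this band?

Yes

Band width going east from +163.547° to -156.171°: ((-156.171 − 163.547) mod 360) = 40.282°.
Offset of +178.102° east of the west edge: ((178.102 − 163.547) mod 360) = 14.555°.
14.555° ≤ 40.282° ⇒ inside.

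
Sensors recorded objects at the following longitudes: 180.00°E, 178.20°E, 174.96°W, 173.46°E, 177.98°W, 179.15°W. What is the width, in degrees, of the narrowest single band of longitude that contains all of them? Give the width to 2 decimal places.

11.58°

Sort the longitudes: -179.15°, -177.98°, -174.96°, +173.46°, +178.20°, +180.00°.
Eastward gaps between consecutive values (wrapping around): 1.17°, 3.02°, 348.42°, 4.74°, 1.80°, 0.85°.
Largest gap = 348.42° ⇒ minimal covering band is its complement: 360° − 348.42° = 11.58°.
Band runs from +173.46° eastward to -174.96°, crossing the antimeridian.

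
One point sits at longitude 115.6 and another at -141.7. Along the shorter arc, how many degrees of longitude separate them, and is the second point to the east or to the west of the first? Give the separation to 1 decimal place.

102.7° east

Raw difference: -141.7 − 115.6 = -257.3°.
Normalise into (−180°, 180°]: -257.3° + 360° = 102.7°.
Positive ⇒ the second point lies to the east; separation 102.7°.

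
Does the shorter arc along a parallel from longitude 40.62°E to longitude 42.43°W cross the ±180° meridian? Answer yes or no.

No

Signed shortest Δλ = ((-42.43 − 40.62 + 180) mod 360) − 180 = -83.05°.
Going west by 83.05° from +40.62° reaches -42.43° without touching 180°.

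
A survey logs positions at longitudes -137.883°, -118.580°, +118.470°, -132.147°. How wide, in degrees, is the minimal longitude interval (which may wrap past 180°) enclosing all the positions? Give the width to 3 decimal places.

122.950°

Sort the longitudes: -137.883°, -132.147°, -118.580°, +118.470°.
Eastward gaps between consecutive values (wrapping around): 5.736°, 13.567°, 237.050°, 103.647°.
Largest gap = 237.050° ⇒ minimal covering band is its complement: 360° − 237.050° = 122.950°.
Band runs from +118.470° eastward to -118.580°, crossing the antimeridian.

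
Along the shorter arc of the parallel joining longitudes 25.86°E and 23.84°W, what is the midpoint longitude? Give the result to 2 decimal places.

Signed shortest Δλ from +25.86° to -23.84° is -49.70°.
Midpoint longitude = +25.86° + (-49.70°)/2 = +25.86° − 24.85° = +1.01°.

1.01°E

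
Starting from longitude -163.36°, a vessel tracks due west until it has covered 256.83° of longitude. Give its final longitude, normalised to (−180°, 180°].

Start at -163.36°; shift −256.83° → -420.19°.
-420.19° lies outside (−180°, 180°]; add 360° → -60.19°.

-60.19°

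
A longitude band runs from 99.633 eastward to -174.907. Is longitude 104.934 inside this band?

Yes

Band width going east from +99.633° to -174.907°: ((-174.907 − 99.633) mod 360) = 85.460°.
Offset of +104.934° east of the west edge: ((104.934 − 99.633) mod 360) = 5.301°.
5.301° ≤ 85.460° ⇒ inside.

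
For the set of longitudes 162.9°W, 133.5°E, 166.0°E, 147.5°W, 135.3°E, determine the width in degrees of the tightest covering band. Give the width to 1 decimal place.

79.0°

Sort the longitudes: -162.9°, -147.5°, +133.5°, +135.3°, +166.0°.
Eastward gaps between consecutive values (wrapping around): 15.4°, 281.0°, 1.8°, 30.7°, 31.1°.
Largest gap = 281.0° ⇒ minimal covering band is its complement: 360° − 281.0° = 79.0°.
Band runs from +133.5° eastward to -147.5°, crossing the antimeridian.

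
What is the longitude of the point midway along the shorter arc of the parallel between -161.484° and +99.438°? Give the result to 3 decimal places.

+148.977°

Signed shortest Δλ from -161.484° to +99.438° is -99.078°.
Midpoint longitude = -161.484° + (-99.078°)/2 = -161.484° − 49.539° = -211.023°.
Normalise into (−180°, 180°]: +148.977°.
(The naïve average (-161.484 + +99.438)/2 = -31.023° is on the wrong side of the globe.)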